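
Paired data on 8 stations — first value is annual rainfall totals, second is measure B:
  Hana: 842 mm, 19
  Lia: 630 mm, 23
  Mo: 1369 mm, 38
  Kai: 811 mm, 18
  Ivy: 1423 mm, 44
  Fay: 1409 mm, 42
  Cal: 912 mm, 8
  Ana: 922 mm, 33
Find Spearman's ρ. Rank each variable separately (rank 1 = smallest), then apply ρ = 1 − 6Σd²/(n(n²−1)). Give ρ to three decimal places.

Ranks of variable 1: 3, 1, 6, 2, 8, 7, 4, 5
Ranks of variable 2: 3, 4, 6, 2, 8, 7, 1, 5
d = r₁ − r₂: 0, -3, 0, 0, 0, 0, 3, 0
d²: 0, 9, 0, 0, 0, 0, 9, 0; Σd² = 18
ρ = 1 − 6·18/(8·63) = 1 − 108/504 = 0.786

0.786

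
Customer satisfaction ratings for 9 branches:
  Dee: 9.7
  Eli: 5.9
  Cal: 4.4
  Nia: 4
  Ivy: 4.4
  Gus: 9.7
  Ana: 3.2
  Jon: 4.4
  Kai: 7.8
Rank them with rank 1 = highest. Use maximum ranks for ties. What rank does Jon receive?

7

Sorted (descending): 9.7, 9.7, 7.8, 5.9, 4.4, 4.4, 4.4, 4, 3.2
The 2 values of 9.7 occupy positions 1–2 → each gets rank 2.
The 3 values of 4.4 occupy positions 5–7 → each gets rank 7.
Jon has value 4.4 → rank 7.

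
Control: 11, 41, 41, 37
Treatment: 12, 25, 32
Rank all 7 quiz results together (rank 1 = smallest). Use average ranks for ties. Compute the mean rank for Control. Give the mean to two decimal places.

Sorted (ascending): 11, 12, 25, 32, 37, 41, 41
The 2 values of 41 occupy positions 6–7 → average rank (6+7)/2 = 6.5.
Control values → pooled ranks: 11→1, 41→6.5, 41→6.5, 37→5
Mean rank = (1 + 6.5 + 6.5 + 5) / 4 = 4.75

4.75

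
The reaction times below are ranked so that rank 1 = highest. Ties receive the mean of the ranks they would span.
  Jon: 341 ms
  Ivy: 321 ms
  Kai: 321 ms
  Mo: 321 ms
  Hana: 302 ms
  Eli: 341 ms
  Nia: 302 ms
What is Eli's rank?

Sorted (descending): 341, 341, 321, 321, 321, 302, 302
The 2 values of 341 occupy positions 1–2 → average rank (1+2)/2 = 1.5.
The 3 values of 321 occupy positions 3–5 → average rank 4.
The 2 values of 302 occupy positions 6–7 → average rank (6+7)/2 = 6.5.
Eli has value 341 ms → rank 1.5.

1.5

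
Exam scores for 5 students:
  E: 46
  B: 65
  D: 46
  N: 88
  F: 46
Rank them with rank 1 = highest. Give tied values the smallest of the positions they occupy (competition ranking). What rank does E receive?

3

Sorted (descending): 88, 65, 46, 46, 46
The 3 values of 46 occupy positions 3–5 → each gets rank 3.
E has value 46 → rank 3.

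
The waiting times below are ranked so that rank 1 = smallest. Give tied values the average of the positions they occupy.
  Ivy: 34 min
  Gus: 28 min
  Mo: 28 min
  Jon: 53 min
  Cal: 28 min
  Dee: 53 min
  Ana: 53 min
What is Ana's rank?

6

Sorted (ascending): 28, 28, 28, 34, 53, 53, 53
The 3 values of 28 occupy positions 1–3 → average rank 2.
The 3 values of 53 occupy positions 5–7 → average rank 6.
Ana has value 53 min → rank 6.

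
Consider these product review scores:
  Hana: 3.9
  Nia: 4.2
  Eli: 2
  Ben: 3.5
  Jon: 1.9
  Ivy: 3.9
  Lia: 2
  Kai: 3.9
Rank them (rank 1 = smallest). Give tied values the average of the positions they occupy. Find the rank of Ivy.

6

Sorted (ascending): 1.9, 2, 2, 3.5, 3.9, 3.9, 3.9, 4.2
The 2 values of 2 occupy positions 2–3 → average rank (2+3)/2 = 2.5.
The 3 values of 3.9 occupy positions 5–7 → average rank 6.
Ivy has value 3.9 → rank 6.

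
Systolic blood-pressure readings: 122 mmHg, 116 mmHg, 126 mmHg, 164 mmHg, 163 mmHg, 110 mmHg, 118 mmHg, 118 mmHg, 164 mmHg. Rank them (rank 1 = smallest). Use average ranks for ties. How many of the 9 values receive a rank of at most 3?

Sorted (ascending): 110, 116, 118, 118, 122, 126, 163, 164, 164
The 2 values of 118 occupy positions 3–4 → average rank (3+4)/2 = 3.5.
The 2 values of 164 occupy positions 8–9 → average rank (8+9)/2 = 8.5.
Ranks ≤ 3: {1, 2} → 2 values.

2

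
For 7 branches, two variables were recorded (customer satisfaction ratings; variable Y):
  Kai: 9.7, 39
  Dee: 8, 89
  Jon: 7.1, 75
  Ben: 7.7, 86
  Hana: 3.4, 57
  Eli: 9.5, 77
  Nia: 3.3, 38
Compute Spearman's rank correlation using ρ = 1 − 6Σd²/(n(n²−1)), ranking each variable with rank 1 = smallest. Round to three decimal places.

0.357

Ranks of variable 1: 7, 5, 3, 4, 2, 6, 1
Ranks of variable 2: 2, 7, 4, 6, 3, 5, 1
d = r₁ − r₂: 5, -2, -1, -2, -1, 1, 0
d²: 25, 4, 1, 4, 1, 1, 0; Σd² = 36
ρ = 1 − 6·36/(7·48) = 1 − 216/336 = 0.357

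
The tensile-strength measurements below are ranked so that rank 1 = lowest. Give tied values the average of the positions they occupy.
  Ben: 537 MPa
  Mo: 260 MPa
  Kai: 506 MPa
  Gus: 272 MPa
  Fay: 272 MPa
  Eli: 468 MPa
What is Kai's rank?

5

Sorted (ascending): 260, 272, 272, 468, 506, 537
The 2 values of 272 occupy positions 2–3 → average rank (2+3)/2 = 2.5.
Kai has value 506 MPa → rank 5.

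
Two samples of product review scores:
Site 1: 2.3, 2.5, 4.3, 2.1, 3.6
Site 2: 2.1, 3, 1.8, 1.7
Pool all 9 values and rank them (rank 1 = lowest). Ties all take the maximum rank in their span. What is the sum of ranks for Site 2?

Sorted (ascending): 1.7, 1.8, 2.1, 2.1, 2.3, 2.5, 3, 3.6, 4.3
The 2 values of 2.1 occupy positions 3–4 → each gets rank 4.
Site 2 values → pooled ranks: 2.1→4, 3→7, 1.8→2, 1.7→1
Rank sum = 4 + 7 + 2 + 1 = 14

14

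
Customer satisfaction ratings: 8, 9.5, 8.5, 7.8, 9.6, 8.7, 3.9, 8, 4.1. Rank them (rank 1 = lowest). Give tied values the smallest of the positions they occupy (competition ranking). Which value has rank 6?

Sorted (ascending): 3.9, 4.1, 7.8, 8, 8, 8.5, 8.7, 9.5, 9.6
The 2 values of 8 occupy positions 4–5 → each gets rank 4.
Rank 6 → value 8.5.

8.5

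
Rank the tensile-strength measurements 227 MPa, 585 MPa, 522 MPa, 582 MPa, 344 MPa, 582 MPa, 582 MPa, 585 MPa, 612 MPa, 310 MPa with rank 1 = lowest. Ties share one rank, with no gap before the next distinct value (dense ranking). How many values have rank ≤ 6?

Sorted (ascending): 227, 310, 344, 522, 582, 582, 582, 585, 585, 612
The 3 values of 582 share dense rank 5.
The 2 values of 585 share dense rank 6.
Remaining distinct values take the next consecutive integers.
Ranks ≤ 6: {1, 2, 3, 4, 5, 5, 5, 6, 6} → 9 values.

9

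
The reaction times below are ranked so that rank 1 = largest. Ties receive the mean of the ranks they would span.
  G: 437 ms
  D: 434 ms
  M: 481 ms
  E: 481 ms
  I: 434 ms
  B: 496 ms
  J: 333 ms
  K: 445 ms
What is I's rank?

6.5

Sorted (descending): 496, 481, 481, 445, 437, 434, 434, 333
The 2 values of 481 occupy positions 2–3 → average rank (2+3)/2 = 2.5.
The 2 values of 434 occupy positions 6–7 → average rank (6+7)/2 = 6.5.
I has value 434 ms → rank 6.5.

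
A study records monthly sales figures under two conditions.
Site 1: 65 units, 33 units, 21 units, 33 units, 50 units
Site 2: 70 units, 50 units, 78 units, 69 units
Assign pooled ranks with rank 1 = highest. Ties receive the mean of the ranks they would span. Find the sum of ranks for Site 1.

33.5

Sorted (descending): 78, 70, 69, 65, 50, 50, 33, 33, 21
The 2 values of 50 occupy positions 5–6 → average rank (5+6)/2 = 5.5.
The 2 values of 33 occupy positions 7–8 → average rank (7+8)/2 = 7.5.
Site 1 values → pooled ranks: 65→4, 33→7.5, 21→9, 33→7.5, 50→5.5
Rank sum = 4 + 7.5 + 9 + 7.5 + 5.5 = 33.5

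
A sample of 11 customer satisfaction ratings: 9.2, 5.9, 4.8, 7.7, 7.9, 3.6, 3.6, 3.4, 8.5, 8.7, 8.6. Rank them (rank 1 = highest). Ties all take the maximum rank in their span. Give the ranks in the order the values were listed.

1, 7, 8, 6, 5, 10, 10, 11, 4, 2, 3

Sorted (descending): 9.2, 8.7, 8.6, 8.5, 7.9, 7.7, 5.9, 4.8, 3.6, 3.6, 3.4
The 2 values of 3.6 occupy positions 9–10 → each gets rank 10.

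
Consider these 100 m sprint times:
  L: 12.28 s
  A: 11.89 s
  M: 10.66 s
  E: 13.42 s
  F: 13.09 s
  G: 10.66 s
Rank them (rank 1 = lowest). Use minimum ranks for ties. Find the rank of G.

Sorted (ascending): 10.66, 10.66, 11.89, 12.28, 13.09, 13.42
The 2 values of 10.66 occupy positions 1–2 → each gets rank 1.
G has value 10.66 s → rank 1.

1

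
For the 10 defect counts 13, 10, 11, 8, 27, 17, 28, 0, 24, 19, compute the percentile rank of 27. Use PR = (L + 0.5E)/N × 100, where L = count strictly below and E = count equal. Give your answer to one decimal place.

N = 10.
Strictly below 27: 8. Equal to 27: 1.
PR = (8 + 0.5·1)/10 × 100 = 85.0

85.0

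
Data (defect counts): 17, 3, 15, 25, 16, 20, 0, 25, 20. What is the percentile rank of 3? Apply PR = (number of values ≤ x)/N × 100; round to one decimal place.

N = 9.
Strictly below 3: 1. Equal to 3: 1.
PR = 2/9 × 100 = 22.2

22.2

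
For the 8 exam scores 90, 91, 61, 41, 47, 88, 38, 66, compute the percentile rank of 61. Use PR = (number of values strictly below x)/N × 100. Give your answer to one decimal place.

N = 8.
Strictly below 61: 3. Equal to 61: 1.
PR = 3/8 × 100 = 37.5

37.5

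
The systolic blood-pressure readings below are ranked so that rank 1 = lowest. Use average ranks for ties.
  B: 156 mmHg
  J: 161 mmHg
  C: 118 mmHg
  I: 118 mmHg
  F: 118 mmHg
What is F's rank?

2

Sorted (ascending): 118, 118, 118, 156, 161
The 3 values of 118 occupy positions 1–3 → average rank 2.
F has value 118 mmHg → rank 2.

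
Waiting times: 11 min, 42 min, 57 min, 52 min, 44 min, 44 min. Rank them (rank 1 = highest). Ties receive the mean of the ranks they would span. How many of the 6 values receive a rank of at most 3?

Sorted (descending): 57, 52, 44, 44, 42, 11
The 2 values of 44 occupy positions 3–4 → average rank (3+4)/2 = 3.5.
Ranks ≤ 3: {1, 2} → 2 values.

2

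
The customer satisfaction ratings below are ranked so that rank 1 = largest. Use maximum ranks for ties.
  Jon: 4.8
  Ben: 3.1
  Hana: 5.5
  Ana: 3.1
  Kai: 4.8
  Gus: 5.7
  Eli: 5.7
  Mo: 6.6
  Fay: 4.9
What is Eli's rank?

Sorted (descending): 6.6, 5.7, 5.7, 5.5, 4.9, 4.8, 4.8, 3.1, 3.1
The 2 values of 5.7 occupy positions 2–3 → each gets rank 3.
The 2 values of 4.8 occupy positions 6–7 → each gets rank 7.
The 2 values of 3.1 occupy positions 8–9 → each gets rank 9.
Eli has value 5.7 → rank 3.

3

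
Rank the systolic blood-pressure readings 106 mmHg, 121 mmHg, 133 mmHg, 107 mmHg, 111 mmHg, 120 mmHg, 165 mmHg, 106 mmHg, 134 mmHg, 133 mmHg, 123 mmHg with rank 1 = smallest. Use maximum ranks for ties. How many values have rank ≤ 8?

7

Sorted (ascending): 106, 106, 107, 111, 120, 121, 123, 133, 133, 134, 165
The 2 values of 106 occupy positions 1–2 → each gets rank 2.
The 2 values of 133 occupy positions 8–9 → each gets rank 9.
Ranks ≤ 8: {2, 2, 3, 4, 5, 6, 7} → 7 values.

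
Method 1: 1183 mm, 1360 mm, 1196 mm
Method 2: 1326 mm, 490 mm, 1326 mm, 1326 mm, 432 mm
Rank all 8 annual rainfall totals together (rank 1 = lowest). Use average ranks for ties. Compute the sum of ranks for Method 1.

Sorted (ascending): 432, 490, 1183, 1196, 1326, 1326, 1326, 1360
The 3 values of 1326 occupy positions 5–7 → average rank 6.
Method 1 values → pooled ranks: 1183→3, 1360→8, 1196→4
Rank sum = 3 + 8 + 4 = 15

15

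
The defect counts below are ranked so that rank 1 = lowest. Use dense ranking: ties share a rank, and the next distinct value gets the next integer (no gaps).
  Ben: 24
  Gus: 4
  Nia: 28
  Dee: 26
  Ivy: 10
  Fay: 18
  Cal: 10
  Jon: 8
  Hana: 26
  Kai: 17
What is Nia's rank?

Sorted (ascending): 4, 8, 10, 10, 17, 18, 24, 26, 26, 28
The 2 values of 10 share dense rank 3.
The 2 values of 26 share dense rank 7.
Remaining distinct values take the next consecutive integers.
Nia has value 28 → rank 8.

8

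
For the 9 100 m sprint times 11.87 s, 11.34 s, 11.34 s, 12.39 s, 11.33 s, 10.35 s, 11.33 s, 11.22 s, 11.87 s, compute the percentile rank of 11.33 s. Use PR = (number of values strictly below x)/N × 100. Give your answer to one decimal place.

22.2

N = 9.
Strictly below 11.33: 2. Equal to 11.33: 2.
PR = 2/9 × 100 = 22.2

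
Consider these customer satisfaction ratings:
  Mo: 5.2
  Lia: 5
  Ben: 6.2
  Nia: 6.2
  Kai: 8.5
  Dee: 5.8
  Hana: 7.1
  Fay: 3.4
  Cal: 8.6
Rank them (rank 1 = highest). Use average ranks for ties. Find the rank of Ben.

Sorted (descending): 8.6, 8.5, 7.1, 6.2, 6.2, 5.8, 5.2, 5, 3.4
The 2 values of 6.2 occupy positions 4–5 → average rank (4+5)/2 = 4.5.
Ben has value 6.2 → rank 4.5.

4.5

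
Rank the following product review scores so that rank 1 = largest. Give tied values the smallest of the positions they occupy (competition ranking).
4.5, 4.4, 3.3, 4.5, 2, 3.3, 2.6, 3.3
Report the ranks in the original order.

Sorted (descending): 4.5, 4.5, 4.4, 3.3, 3.3, 3.3, 2.6, 2
The 2 values of 4.5 occupy positions 1–2 → each gets rank 1.
The 3 values of 3.3 occupy positions 4–6 → each gets rank 4.

1, 3, 4, 1, 8, 4, 7, 4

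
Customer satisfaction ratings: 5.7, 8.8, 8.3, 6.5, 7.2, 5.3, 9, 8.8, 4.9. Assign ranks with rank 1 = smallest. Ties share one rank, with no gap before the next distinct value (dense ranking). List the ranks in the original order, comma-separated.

3, 7, 6, 4, 5, 2, 8, 7, 1

Sorted (ascending): 4.9, 5.3, 5.7, 6.5, 7.2, 8.3, 8.8, 8.8, 9
The 2 values of 8.8 share dense rank 7.
Remaining distinct values take the next consecutive integers.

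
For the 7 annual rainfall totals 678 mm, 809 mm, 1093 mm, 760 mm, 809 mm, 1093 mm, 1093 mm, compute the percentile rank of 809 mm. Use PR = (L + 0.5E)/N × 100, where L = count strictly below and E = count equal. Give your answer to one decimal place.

N = 7.
Strictly below 809: 2. Equal to 809: 2.
PR = (2 + 0.5·2)/7 × 100 = 42.9

42.9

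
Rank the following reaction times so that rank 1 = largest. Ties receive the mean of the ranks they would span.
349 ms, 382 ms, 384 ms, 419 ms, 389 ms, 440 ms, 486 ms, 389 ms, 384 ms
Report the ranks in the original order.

9, 8, 6.5, 3, 4.5, 2, 1, 4.5, 6.5

Sorted (descending): 486, 440, 419, 389, 389, 384, 384, 382, 349
The 2 values of 389 occupy positions 4–5 → average rank (4+5)/2 = 4.5.
The 2 values of 384 occupy positions 6–7 → average rank (6+7)/2 = 6.5.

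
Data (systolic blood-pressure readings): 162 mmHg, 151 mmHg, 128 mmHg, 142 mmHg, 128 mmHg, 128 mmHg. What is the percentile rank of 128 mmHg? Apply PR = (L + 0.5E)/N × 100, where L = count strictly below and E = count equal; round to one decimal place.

25.0

N = 6.
Strictly below 128: 0. Equal to 128: 3.
PR = (0 + 0.5·3)/6 × 100 = 25.0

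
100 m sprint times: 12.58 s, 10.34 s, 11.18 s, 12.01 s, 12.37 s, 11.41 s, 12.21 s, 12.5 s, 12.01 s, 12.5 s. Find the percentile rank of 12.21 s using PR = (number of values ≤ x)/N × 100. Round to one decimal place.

N = 10.
Strictly below 12.21: 5. Equal to 12.21: 1.
PR = 6/10 × 100 = 60.0

60.0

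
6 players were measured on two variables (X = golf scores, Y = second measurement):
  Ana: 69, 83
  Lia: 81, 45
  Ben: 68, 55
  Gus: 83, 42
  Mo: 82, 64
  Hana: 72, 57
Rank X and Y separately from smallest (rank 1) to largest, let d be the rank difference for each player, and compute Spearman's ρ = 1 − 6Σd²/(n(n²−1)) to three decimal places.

Ranks of variable 1: 2, 4, 1, 6, 5, 3
Ranks of variable 2: 6, 2, 3, 1, 5, 4
d = r₁ − r₂: -4, 2, -2, 5, 0, -1
d²: 16, 4, 4, 25, 0, 1; Σd² = 50
ρ = 1 − 6·50/(6·35) = 1 − 300/210 = -0.429

-0.429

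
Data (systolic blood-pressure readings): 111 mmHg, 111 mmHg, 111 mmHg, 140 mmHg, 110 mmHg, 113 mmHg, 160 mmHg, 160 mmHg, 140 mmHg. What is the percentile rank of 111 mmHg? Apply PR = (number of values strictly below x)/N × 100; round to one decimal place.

11.1

N = 9.
Strictly below 111: 1. Equal to 111: 3.
PR = 1/9 × 100 = 11.1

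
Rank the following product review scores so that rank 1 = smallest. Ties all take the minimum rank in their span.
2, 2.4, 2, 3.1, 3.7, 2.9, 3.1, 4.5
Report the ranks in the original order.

1, 3, 1, 5, 7, 4, 5, 8

Sorted (ascending): 2, 2, 2.4, 2.9, 3.1, 3.1, 3.7, 4.5
The 2 values of 2 occupy positions 1–2 → each gets rank 1.
The 2 values of 3.1 occupy positions 5–6 → each gets rank 5.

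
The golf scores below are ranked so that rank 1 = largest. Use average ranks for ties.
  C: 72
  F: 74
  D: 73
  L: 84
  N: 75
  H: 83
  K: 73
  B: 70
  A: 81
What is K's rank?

6.5

Sorted (descending): 84, 83, 81, 75, 74, 73, 73, 72, 70
The 2 values of 73 occupy positions 6–7 → average rank (6+7)/2 = 6.5.
K has value 73 → rank 6.5.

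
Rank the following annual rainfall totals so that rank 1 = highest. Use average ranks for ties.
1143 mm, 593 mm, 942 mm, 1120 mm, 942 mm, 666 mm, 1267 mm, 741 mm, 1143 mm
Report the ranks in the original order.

2.5, 9, 5.5, 4, 5.5, 8, 1, 7, 2.5

Sorted (descending): 1267, 1143, 1143, 1120, 942, 942, 741, 666, 593
The 2 values of 1143 occupy positions 2–3 → average rank (2+3)/2 = 2.5.
The 2 values of 942 occupy positions 5–6 → average rank (5+6)/2 = 5.5.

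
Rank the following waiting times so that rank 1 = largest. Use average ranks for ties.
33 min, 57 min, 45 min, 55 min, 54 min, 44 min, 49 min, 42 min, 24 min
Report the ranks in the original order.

Sorted (descending): 57, 55, 54, 49, 45, 44, 42, 33, 24
No ties — each value takes its position as its rank.

8, 1, 5, 2, 3, 6, 4, 7, 9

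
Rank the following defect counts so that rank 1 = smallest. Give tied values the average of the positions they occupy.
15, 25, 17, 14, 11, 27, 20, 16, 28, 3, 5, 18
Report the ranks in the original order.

5, 10, 7, 4, 3, 11, 9, 6, 12, 1, 2, 8

Sorted (ascending): 3, 5, 11, 14, 15, 16, 17, 18, 20, 25, 27, 28
No ties — each value takes its position as its rank.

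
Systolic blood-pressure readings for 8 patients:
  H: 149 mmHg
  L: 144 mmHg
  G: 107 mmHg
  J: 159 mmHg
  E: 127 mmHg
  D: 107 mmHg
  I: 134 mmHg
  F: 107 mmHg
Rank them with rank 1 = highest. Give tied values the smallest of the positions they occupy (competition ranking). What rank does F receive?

6

Sorted (descending): 159, 149, 144, 134, 127, 107, 107, 107
The 3 values of 107 occupy positions 6–8 → each gets rank 6.
F has value 107 mmHg → rank 6.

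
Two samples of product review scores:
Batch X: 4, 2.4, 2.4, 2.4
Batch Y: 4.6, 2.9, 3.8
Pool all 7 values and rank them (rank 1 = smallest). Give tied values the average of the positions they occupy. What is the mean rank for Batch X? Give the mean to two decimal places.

Sorted (ascending): 2.4, 2.4, 2.4, 2.9, 3.8, 4, 4.6
The 3 values of 2.4 occupy positions 1–3 → average rank 2.
Batch X values → pooled ranks: 4→6, 2.4→2, 2.4→2, 2.4→2
Mean rank = (6 + 2 + 2 + 2) / 4 = 3.00

3.00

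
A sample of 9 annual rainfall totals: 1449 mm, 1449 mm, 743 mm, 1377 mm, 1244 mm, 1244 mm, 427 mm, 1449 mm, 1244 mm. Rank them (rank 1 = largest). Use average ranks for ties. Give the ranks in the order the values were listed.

2, 2, 8, 4, 6, 6, 9, 2, 6

Sorted (descending): 1449, 1449, 1449, 1377, 1244, 1244, 1244, 743, 427
The 3 values of 1449 occupy positions 1–3 → average rank 2.
The 3 values of 1244 occupy positions 5–7 → average rank 6.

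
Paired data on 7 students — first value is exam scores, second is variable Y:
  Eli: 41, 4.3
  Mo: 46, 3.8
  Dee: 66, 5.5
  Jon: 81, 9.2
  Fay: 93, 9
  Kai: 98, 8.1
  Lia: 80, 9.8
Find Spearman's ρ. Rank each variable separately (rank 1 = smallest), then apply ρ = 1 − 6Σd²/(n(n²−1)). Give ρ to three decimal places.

0.607

Ranks of variable 1: 1, 2, 3, 5, 6, 7, 4
Ranks of variable 2: 2, 1, 3, 6, 5, 4, 7
d = r₁ − r₂: -1, 1, 0, -1, 1, 3, -3
d²: 1, 1, 0, 1, 1, 9, 9; Σd² = 22
ρ = 1 − 6·22/(7·48) = 1 − 132/336 = 0.607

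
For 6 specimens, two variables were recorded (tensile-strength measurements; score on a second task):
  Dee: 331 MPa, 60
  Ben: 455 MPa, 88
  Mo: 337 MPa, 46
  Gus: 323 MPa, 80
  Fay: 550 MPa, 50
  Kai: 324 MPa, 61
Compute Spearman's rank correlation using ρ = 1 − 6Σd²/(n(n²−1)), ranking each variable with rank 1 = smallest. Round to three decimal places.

-0.314

Ranks of variable 1: 3, 5, 4, 1, 6, 2
Ranks of variable 2: 3, 6, 1, 5, 2, 4
d = r₁ − r₂: 0, -1, 3, -4, 4, -2
d²: 0, 1, 9, 16, 16, 4; Σd² = 46
ρ = 1 − 6·46/(6·35) = 1 − 276/210 = -0.314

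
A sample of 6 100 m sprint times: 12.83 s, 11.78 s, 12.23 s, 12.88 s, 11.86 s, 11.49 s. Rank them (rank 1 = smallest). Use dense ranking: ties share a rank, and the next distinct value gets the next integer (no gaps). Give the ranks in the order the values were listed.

5, 2, 4, 6, 3, 1

Sorted (ascending): 11.49, 11.78, 11.86, 12.23, 12.83, 12.88
No ties — each value takes its position as its rank.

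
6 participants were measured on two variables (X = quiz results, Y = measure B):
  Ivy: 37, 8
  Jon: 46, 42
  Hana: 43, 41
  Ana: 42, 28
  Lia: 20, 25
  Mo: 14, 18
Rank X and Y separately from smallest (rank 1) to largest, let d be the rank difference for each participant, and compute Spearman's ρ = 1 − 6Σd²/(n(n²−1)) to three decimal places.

0.829

Ranks of variable 1: 3, 6, 5, 4, 2, 1
Ranks of variable 2: 1, 6, 5, 4, 3, 2
d = r₁ − r₂: 2, 0, 0, 0, -1, -1
d²: 4, 0, 0, 0, 1, 1; Σd² = 6
ρ = 1 − 6·6/(6·35) = 1 − 36/210 = 0.829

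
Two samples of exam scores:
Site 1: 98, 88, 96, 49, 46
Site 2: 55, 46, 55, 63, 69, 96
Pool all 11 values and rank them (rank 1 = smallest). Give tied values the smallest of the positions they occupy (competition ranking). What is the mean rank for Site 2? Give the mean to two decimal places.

Sorted (ascending): 46, 46, 49, 55, 55, 63, 69, 88, 96, 96, 98
The 2 values of 46 occupy positions 1–2 → each gets rank 1.
The 2 values of 55 occupy positions 4–5 → each gets rank 4.
The 2 values of 96 occupy positions 9–10 → each gets rank 9.
Site 2 values → pooled ranks: 55→4, 46→1, 55→4, 63→6, 69→7, 96→9
Mean rank = (4 + 1 + 4 + 6 + 7 + 9) / 6 = 5.17

5.17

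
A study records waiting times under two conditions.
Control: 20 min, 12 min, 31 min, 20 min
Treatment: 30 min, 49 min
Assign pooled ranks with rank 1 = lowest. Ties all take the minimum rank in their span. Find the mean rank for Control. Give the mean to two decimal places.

Sorted (ascending): 12, 20, 20, 30, 31, 49
The 2 values of 20 occupy positions 2–3 → each gets rank 2.
Control values → pooled ranks: 20→2, 12→1, 31→5, 20→2
Mean rank = (2 + 1 + 5 + 2) / 4 = 2.50

2.50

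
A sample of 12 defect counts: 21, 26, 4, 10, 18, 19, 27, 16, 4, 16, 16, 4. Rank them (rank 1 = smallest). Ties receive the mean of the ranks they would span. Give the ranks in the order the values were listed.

10, 11, 2, 4, 8, 9, 12, 6, 2, 6, 6, 2

Sorted (ascending): 4, 4, 4, 10, 16, 16, 16, 18, 19, 21, 26, 27
The 3 values of 4 occupy positions 1–3 → average rank 2.
The 3 values of 16 occupy positions 5–7 → average rank 6.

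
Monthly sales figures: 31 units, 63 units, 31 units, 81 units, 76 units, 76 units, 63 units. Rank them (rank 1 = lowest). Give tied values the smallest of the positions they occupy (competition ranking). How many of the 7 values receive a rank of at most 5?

Sorted (ascending): 31, 31, 63, 63, 76, 76, 81
The 2 values of 31 occupy positions 1–2 → each gets rank 1.
The 2 values of 63 occupy positions 3–4 → each gets rank 3.
The 2 values of 76 occupy positions 5–6 → each gets rank 5.
Ranks ≤ 5: {1, 1, 3, 3, 5, 5} → 6 values.

6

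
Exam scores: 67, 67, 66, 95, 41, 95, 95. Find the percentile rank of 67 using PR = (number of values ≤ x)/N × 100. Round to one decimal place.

N = 7.
Strictly below 67: 2. Equal to 67: 2.
PR = 4/7 × 100 = 57.1

57.1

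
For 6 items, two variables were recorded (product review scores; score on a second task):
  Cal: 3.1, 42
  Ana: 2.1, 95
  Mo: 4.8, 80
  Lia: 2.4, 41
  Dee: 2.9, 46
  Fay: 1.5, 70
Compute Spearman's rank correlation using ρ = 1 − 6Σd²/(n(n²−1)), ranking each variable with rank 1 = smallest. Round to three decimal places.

Ranks of variable 1: 5, 2, 6, 3, 4, 1
Ranks of variable 2: 2, 6, 5, 1, 3, 4
d = r₁ − r₂: 3, -4, 1, 2, 1, -3
d²: 9, 16, 1, 4, 1, 9; Σd² = 40
ρ = 1 − 6·40/(6·35) = 1 − 240/210 = -0.143

-0.143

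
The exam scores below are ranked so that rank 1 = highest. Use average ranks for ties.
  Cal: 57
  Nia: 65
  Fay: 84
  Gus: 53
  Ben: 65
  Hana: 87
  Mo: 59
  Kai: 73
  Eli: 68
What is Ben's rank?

Sorted (descending): 87, 84, 73, 68, 65, 65, 59, 57, 53
The 2 values of 65 occupy positions 5–6 → average rank (5+6)/2 = 5.5.
Ben has value 65 → rank 5.5.

5.5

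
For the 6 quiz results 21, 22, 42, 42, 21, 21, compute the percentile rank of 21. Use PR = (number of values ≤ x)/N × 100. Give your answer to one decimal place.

N = 6.
Strictly below 21: 0. Equal to 21: 3.
PR = 3/6 × 100 = 50.0

50.0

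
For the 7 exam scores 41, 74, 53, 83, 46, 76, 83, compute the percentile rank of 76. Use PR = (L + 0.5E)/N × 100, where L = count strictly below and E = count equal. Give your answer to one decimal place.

N = 7.
Strictly below 76: 4. Equal to 76: 1.
PR = (4 + 0.5·1)/7 × 100 = 64.3

64.3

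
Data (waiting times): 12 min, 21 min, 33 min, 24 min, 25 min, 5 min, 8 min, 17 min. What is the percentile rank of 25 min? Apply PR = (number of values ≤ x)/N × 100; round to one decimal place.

N = 8.
Strictly below 25: 6. Equal to 25: 1.
PR = 7/8 × 100 = 87.5

87.5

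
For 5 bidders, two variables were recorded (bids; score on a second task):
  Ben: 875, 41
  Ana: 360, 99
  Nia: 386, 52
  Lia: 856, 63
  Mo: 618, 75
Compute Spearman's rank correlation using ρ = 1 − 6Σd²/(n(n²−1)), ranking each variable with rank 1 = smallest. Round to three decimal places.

-0.700

Ranks of variable 1: 5, 1, 2, 4, 3
Ranks of variable 2: 1, 5, 2, 3, 4
d = r₁ − r₂: 4, -4, 0, 1, -1
d²: 16, 16, 0, 1, 1; Σd² = 34
ρ = 1 − 6·34/(5·24) = 1 − 204/120 = -0.700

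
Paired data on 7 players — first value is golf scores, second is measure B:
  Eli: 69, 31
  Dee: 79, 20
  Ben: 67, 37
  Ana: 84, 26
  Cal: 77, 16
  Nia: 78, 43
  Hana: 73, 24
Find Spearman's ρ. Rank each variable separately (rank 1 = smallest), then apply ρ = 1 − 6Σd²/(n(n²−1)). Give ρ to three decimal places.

-0.286

Ranks of variable 1: 2, 6, 1, 7, 4, 5, 3
Ranks of variable 2: 5, 2, 6, 4, 1, 7, 3
d = r₁ − r₂: -3, 4, -5, 3, 3, -2, 0
d²: 9, 16, 25, 9, 9, 4, 0; Σd² = 72
ρ = 1 − 6·72/(7·48) = 1 − 432/336 = -0.286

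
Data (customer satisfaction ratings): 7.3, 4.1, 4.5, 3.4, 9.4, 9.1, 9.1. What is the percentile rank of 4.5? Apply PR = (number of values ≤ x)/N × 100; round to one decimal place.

N = 7.
Strictly below 4.5: 2. Equal to 4.5: 1.
PR = 3/7 × 100 = 42.9

42.9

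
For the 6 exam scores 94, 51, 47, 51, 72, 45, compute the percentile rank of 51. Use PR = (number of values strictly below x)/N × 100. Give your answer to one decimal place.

33.3

N = 6.
Strictly below 51: 2. Equal to 51: 2.
PR = 2/6 × 100 = 33.3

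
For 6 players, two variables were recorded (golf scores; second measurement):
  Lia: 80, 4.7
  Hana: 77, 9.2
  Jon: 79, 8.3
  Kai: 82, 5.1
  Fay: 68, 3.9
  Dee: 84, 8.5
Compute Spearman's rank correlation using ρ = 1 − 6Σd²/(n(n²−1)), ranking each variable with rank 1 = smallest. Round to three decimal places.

0.257

Ranks of variable 1: 4, 2, 3, 5, 1, 6
Ranks of variable 2: 2, 6, 4, 3, 1, 5
d = r₁ − r₂: 2, -4, -1, 2, 0, 1
d²: 4, 16, 1, 4, 0, 1; Σd² = 26
ρ = 1 − 6·26/(6·35) = 1 − 156/210 = 0.257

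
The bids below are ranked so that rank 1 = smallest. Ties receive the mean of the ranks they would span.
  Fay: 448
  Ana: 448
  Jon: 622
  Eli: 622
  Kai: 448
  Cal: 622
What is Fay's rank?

2

Sorted (ascending): 448, 448, 448, 622, 622, 622
The 3 values of 448 occupy positions 1–3 → average rank 2.
The 3 values of 622 occupy positions 4–6 → average rank 5.
Fay has value 448 → rank 2.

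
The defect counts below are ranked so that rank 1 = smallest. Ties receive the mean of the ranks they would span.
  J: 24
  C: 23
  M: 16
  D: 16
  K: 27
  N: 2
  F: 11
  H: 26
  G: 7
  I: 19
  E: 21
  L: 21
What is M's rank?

4.5

Sorted (ascending): 2, 7, 11, 16, 16, 19, 21, 21, 23, 24, 26, 27
The 2 values of 16 occupy positions 4–5 → average rank (4+5)/2 = 4.5.
The 2 values of 21 occupy positions 7–8 → average rank (7+8)/2 = 7.5.
M has value 16 → rank 4.5.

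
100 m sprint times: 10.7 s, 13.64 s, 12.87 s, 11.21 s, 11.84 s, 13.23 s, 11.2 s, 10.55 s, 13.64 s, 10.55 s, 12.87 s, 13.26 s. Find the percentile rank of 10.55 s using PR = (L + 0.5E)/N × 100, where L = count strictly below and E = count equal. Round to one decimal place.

N = 12.
Strictly below 10.55: 0. Equal to 10.55: 2.
PR = (0 + 0.5·2)/12 × 100 = 8.3

8.3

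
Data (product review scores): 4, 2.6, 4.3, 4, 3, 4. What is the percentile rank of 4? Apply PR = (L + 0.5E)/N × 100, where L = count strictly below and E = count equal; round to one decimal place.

58.3

N = 6.
Strictly below 4: 2. Equal to 4: 3.
PR = (2 + 0.5·3)/6 × 100 = 58.3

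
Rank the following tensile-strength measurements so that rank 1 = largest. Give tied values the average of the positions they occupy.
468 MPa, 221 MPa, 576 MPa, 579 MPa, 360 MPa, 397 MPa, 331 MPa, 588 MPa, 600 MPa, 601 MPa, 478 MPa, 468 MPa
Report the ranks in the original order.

7.5, 12, 5, 4, 10, 9, 11, 3, 2, 1, 6, 7.5

Sorted (descending): 601, 600, 588, 579, 576, 478, 468, 468, 397, 360, 331, 221
The 2 values of 468 occupy positions 7–8 → average rank (7+8)/2 = 7.5.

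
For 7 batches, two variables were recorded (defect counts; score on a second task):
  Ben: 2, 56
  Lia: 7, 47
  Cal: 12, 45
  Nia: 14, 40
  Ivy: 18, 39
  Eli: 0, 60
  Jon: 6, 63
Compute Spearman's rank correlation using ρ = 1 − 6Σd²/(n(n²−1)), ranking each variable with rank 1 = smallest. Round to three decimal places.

Ranks of variable 1: 2, 4, 5, 6, 7, 1, 3
Ranks of variable 2: 5, 4, 3, 2, 1, 6, 7
d = r₁ − r₂: -3, 0, 2, 4, 6, -5, -4
d²: 9, 0, 4, 16, 36, 25, 16; Σd² = 106
ρ = 1 − 6·106/(7·48) = 1 − 636/336 = -0.893

-0.893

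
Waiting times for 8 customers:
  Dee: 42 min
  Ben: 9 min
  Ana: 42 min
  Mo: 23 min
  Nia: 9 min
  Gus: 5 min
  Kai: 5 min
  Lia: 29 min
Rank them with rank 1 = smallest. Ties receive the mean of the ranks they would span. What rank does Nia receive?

3.5

Sorted (ascending): 5, 5, 9, 9, 23, 29, 42, 42
The 2 values of 5 occupy positions 1–2 → average rank (1+2)/2 = 1.5.
The 2 values of 9 occupy positions 3–4 → average rank (3+4)/2 = 3.5.
The 2 values of 42 occupy positions 7–8 → average rank (7+8)/2 = 7.5.
Nia has value 9 min → rank 3.5.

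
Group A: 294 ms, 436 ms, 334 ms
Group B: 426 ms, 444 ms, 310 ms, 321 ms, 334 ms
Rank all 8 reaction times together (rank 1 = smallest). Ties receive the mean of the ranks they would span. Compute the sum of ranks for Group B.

23.5

Sorted (ascending): 294, 310, 321, 334, 334, 426, 436, 444
The 2 values of 334 occupy positions 4–5 → average rank (4+5)/2 = 4.5.
Group B values → pooled ranks: 426→6, 444→8, 310→2, 321→3, 334→4.5
Rank sum = 6 + 8 + 2 + 3 + 4.5 = 23.5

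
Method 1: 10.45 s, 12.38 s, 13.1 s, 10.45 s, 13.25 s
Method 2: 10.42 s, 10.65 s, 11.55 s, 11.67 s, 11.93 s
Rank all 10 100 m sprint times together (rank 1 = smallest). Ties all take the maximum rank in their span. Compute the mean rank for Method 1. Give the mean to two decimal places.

6.60

Sorted (ascending): 10.42, 10.45, 10.45, 10.65, 11.55, 11.67, 11.93, 12.38, 13.1, 13.25
The 2 values of 10.45 occupy positions 2–3 → each gets rank 3.
Method 1 values → pooled ranks: 10.45→3, 12.38→8, 13.1→9, 10.45→3, 13.25→10
Mean rank = (3 + 8 + 9 + 3 + 10) / 5 = 6.60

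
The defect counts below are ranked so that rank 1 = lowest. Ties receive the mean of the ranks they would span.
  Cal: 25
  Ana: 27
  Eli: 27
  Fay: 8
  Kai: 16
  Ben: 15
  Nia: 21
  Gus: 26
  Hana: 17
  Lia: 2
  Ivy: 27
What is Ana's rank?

10

Sorted (ascending): 2, 8, 15, 16, 17, 21, 25, 26, 27, 27, 27
The 3 values of 27 occupy positions 9–11 → average rank 10.
Ana has value 27 → rank 10.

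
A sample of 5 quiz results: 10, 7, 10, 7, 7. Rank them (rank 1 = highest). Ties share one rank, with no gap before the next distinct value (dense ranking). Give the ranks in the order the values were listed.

Sorted (descending): 10, 10, 7, 7, 7
The 2 values of 10 share dense rank 1.
The 3 values of 7 share dense rank 2.

1, 2, 1, 2, 2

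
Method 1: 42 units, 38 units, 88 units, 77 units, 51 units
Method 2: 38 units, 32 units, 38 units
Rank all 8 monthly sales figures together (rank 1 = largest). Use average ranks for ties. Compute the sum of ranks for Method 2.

20

Sorted (descending): 88, 77, 51, 42, 38, 38, 38, 32
The 3 values of 38 occupy positions 5–7 → average rank 6.
Method 2 values → pooled ranks: 38→6, 32→8, 38→6
Rank sum = 6 + 8 + 6 = 20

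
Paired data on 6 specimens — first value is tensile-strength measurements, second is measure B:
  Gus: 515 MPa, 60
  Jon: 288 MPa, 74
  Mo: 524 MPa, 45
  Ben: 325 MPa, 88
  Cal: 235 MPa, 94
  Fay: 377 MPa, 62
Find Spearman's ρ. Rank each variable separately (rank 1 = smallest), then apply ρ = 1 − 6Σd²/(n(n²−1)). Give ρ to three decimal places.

-0.943

Ranks of variable 1: 5, 2, 6, 3, 1, 4
Ranks of variable 2: 2, 4, 1, 5, 6, 3
d = r₁ − r₂: 3, -2, 5, -2, -5, 1
d²: 9, 4, 25, 4, 25, 1; Σd² = 68
ρ = 1 − 6·68/(6·35) = 1 − 408/210 = -0.943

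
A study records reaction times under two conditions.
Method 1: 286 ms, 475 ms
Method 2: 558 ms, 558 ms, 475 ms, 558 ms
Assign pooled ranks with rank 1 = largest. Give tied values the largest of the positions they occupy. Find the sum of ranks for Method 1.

Sorted (descending): 558, 558, 558, 475, 475, 286
The 3 values of 558 occupy positions 1–3 → each gets rank 3.
The 2 values of 475 occupy positions 4–5 → each gets rank 5.
Method 1 values → pooled ranks: 286→6, 475→5
Rank sum = 6 + 5 = 11

11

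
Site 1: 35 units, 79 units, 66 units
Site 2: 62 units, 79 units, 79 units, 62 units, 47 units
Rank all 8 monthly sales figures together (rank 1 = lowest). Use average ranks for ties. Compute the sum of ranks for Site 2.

23

Sorted (ascending): 35, 47, 62, 62, 66, 79, 79, 79
The 2 values of 62 occupy positions 3–4 → average rank (3+4)/2 = 3.5.
The 3 values of 79 occupy positions 6–8 → average rank 7.
Site 2 values → pooled ranks: 62→3.5, 79→7, 79→7, 62→3.5, 47→2
Rank sum = 3.5 + 7 + 7 + 3.5 + 2 = 23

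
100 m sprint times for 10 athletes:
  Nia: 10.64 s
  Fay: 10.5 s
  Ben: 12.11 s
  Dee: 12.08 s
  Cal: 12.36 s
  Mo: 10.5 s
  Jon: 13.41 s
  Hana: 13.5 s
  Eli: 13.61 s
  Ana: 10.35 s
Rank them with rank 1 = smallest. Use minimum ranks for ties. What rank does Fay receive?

2

Sorted (ascending): 10.35, 10.5, 10.5, 10.64, 12.08, 12.11, 12.36, 13.41, 13.5, 13.61
The 2 values of 10.5 occupy positions 2–3 → each gets rank 2.
Fay has value 10.5 s → rank 2.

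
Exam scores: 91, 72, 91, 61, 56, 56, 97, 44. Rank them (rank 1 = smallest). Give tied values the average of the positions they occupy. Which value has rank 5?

72

Sorted (ascending): 44, 56, 56, 61, 72, 91, 91, 97
The 2 values of 56 occupy positions 2–3 → average rank (2+3)/2 = 2.5.
The 2 values of 91 occupy positions 6–7 → average rank (6+7)/2 = 6.5.
Rank 5 → value 72.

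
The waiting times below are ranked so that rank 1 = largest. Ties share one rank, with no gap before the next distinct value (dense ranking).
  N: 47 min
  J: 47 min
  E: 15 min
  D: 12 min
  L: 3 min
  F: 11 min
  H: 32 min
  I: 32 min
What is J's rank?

1

Sorted (descending): 47, 47, 32, 32, 15, 12, 11, 3
The 2 values of 47 share dense rank 1.
The 2 values of 32 share dense rank 2.
Remaining distinct values take the next consecutive integers.
J has value 47 min → rank 1.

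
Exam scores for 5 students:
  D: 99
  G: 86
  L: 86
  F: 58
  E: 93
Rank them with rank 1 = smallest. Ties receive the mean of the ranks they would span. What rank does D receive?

5

Sorted (ascending): 58, 86, 86, 93, 99
The 2 values of 86 occupy positions 2–3 → average rank (2+3)/2 = 2.5.
D has value 99 → rank 5.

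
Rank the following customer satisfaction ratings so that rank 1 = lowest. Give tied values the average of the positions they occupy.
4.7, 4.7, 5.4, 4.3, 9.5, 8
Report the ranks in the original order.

Sorted (ascending): 4.3, 4.7, 4.7, 5.4, 8, 9.5
The 2 values of 4.7 occupy positions 2–3 → average rank (2+3)/2 = 2.5.

2.5, 2.5, 4, 1, 6, 5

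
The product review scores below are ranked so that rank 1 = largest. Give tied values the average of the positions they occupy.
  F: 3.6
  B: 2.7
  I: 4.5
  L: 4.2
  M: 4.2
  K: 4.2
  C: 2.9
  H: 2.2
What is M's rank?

3

Sorted (descending): 4.5, 4.2, 4.2, 4.2, 3.6, 2.9, 2.7, 2.2
The 3 values of 4.2 occupy positions 2–4 → average rank 3.
M has value 4.2 → rank 3.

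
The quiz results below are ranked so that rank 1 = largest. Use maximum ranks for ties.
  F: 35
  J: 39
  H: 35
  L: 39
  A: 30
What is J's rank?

2

Sorted (descending): 39, 39, 35, 35, 30
The 2 values of 39 occupy positions 1–2 → each gets rank 2.
The 2 values of 35 occupy positions 3–4 → each gets rank 4.
J has value 39 → rank 2.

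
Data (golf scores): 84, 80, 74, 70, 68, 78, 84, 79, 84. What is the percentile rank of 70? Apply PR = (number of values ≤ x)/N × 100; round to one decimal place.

N = 9.
Strictly below 70: 1. Equal to 70: 1.
PR = 2/9 × 100 = 22.2

22.2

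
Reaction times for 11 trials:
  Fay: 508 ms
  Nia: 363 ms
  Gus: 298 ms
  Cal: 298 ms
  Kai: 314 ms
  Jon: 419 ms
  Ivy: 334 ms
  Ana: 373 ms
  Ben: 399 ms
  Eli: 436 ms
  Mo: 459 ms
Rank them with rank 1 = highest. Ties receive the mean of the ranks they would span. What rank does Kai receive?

9

Sorted (descending): 508, 459, 436, 419, 399, 373, 363, 334, 314, 298, 298
The 2 values of 298 occupy positions 10–11 → average rank (10+11)/2 = 10.5.
Kai has value 314 ms → rank 9.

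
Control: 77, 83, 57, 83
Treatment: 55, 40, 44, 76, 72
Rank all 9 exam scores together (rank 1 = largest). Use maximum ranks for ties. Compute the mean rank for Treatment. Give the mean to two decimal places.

Sorted (descending): 83, 83, 77, 76, 72, 57, 55, 44, 40
The 2 values of 83 occupy positions 1–2 → each gets rank 2.
Treatment values → pooled ranks: 55→7, 40→9, 44→8, 76→4, 72→5
Mean rank = (7 + 9 + 8 + 4 + 5) / 5 = 6.60

6.60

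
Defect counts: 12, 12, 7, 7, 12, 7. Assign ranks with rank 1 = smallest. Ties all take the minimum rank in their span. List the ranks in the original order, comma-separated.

4, 4, 1, 1, 4, 1

Sorted (ascending): 7, 7, 7, 12, 12, 12
The 3 values of 7 occupy positions 1–3 → each gets rank 1.
The 3 values of 12 occupy positions 4–6 → each gets rank 4.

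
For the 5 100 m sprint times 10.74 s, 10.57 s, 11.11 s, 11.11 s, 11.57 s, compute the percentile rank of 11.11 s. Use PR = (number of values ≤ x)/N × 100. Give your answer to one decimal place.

80.0

N = 5.
Strictly below 11.11: 2. Equal to 11.11: 2.
PR = 4/5 × 100 = 80.0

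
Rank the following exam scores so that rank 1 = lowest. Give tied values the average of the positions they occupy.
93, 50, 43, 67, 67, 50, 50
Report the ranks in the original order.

Sorted (ascending): 43, 50, 50, 50, 67, 67, 93
The 3 values of 50 occupy positions 2–4 → average rank 3.
The 2 values of 67 occupy positions 5–6 → average rank (5+6)/2 = 5.5.

7, 3, 1, 5.5, 5.5, 3, 3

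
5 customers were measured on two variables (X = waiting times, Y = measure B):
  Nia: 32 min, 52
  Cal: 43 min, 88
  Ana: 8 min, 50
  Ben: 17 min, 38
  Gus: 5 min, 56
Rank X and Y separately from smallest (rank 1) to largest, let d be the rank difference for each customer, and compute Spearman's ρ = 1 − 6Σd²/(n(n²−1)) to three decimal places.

Ranks of variable 1: 4, 5, 2, 3, 1
Ranks of variable 2: 3, 5, 2, 1, 4
d = r₁ − r₂: 1, 0, 0, 2, -3
d²: 1, 0, 0, 4, 9; Σd² = 14
ρ = 1 − 6·14/(5·24) = 1 − 84/120 = 0.300

0.300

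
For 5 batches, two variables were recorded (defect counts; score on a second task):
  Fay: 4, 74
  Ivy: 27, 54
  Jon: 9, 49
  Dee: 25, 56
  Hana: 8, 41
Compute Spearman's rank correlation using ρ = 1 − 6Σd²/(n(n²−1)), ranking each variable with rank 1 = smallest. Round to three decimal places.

Ranks of variable 1: 1, 5, 3, 4, 2
Ranks of variable 2: 5, 3, 2, 4, 1
d = r₁ − r₂: -4, 2, 1, 0, 1
d²: 16, 4, 1, 0, 1; Σd² = 22
ρ = 1 − 6·22/(5·24) = 1 − 132/120 = -0.100

-0.100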